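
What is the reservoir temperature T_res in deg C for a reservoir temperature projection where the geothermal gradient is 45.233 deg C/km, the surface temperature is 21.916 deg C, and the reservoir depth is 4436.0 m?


T_res = T_surf + grad * d / 1000
T_res = 21.916 + 45.233 * 4436.0 / 1000
T_res = 222.57 deg C


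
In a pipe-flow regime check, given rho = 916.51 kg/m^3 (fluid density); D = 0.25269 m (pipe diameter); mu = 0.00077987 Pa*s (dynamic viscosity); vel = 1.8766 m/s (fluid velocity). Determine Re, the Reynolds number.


Re = rho * vel * D / mu
Re = 916.51 * 1.8766 * 0.25269 / 0.00077987
Re = 5.5728e+05


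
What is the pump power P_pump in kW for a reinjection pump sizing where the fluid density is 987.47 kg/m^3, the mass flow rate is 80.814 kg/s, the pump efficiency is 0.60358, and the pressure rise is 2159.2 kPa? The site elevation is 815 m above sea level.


P_pump = mdot * dP / (rho * eta)
P_pump = 80.814 * 2159.2 / (987.47 * 0.60358)
P_pump = 292.77 kW


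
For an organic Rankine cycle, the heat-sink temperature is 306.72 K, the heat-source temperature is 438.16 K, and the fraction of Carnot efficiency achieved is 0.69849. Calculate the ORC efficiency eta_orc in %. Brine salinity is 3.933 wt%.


eta_orc = (1 - Tc/Th) * f * 100
eta_orc = (1 - 306.72/438.16) * 0.69849 * 100
eta_orc = 20.953 %


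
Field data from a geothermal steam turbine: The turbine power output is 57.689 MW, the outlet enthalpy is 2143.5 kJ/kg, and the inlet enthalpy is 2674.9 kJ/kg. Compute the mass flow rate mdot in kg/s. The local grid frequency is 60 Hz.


mdot = P * 1000 / (h_in - h_out)
mdot = 57.689 * 1000 / (2674.9 - 2143.5)
mdot = 108.56 kg/s


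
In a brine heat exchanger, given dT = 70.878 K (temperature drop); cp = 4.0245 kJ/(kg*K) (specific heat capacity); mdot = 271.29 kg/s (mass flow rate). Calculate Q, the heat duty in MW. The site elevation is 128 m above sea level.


Q = mdot * cp * dT / 1000
Q = 271.29 * 4.0245 * 70.878 / 1000
Q = 77.385 MW


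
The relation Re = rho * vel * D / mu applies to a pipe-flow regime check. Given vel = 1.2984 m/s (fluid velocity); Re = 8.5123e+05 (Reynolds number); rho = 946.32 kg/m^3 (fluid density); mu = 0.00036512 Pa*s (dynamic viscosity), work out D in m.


D = Re * mu / (rho * vel)
D = 8.5123e+05 * 0.00036512 / (946.32 * 1.2984)
D = 0.25295 m


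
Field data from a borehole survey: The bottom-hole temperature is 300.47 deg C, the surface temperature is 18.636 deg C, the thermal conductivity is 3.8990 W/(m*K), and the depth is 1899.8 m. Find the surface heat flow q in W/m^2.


Step 1: grad = (T_d - T_surf)/d * 1000 = (300.47 - 18.636)/1899.8 * 1000 = 148.3493 deg C/km
Step 2: q = k * grad / 1000 = 3.899 * 148.3493 / 1000 = 0.57841 W/m^2
q = 0.57841 W/m^2


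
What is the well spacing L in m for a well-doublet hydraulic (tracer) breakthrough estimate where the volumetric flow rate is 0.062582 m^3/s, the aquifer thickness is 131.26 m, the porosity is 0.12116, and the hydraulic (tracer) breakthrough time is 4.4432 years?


L = sqrt(t_bt*365.25*86400*3*Qv / (pi*hr*phi))
L = sqrt(4.4432*365.25*86400*3*0.062582 / (pi*131.26*0.12116))
L = 725.88 m


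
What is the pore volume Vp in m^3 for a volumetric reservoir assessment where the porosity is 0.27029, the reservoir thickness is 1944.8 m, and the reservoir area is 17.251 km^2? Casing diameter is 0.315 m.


Vp = A * 1e6 * hr * phi
Vp = 17.251 * 1e6 * 1944.8 * 0.27029
Vp = 9.0682e+09 m^3


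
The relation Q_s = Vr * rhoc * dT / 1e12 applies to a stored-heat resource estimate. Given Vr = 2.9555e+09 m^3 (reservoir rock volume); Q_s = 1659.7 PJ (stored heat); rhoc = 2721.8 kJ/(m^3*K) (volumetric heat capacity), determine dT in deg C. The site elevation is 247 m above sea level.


dT = Q_s * 1e12 / (Vr * rhoc)
dT = 1659.7 * 1e12 / (2.9555e+09 * 2721.8)
dT = 206.3205 K
Convert (temperature difference, 1 K = 1 deg C): 206.3205 K = 206.3205 deg C
dT = 206.32 deg C


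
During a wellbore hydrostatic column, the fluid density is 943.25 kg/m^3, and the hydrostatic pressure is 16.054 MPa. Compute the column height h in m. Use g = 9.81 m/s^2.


h = P * 1e6 / (g * rho)
h = 16.054 * 1e6 / (9.81 * 943.25)
h = 1735.0 m


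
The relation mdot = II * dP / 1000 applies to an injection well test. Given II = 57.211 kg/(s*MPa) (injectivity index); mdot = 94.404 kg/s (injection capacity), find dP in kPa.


dP = mdot * 1000 / II
dP = 94.404 * 1000 / 57.211
dP = 1650.1 kPa


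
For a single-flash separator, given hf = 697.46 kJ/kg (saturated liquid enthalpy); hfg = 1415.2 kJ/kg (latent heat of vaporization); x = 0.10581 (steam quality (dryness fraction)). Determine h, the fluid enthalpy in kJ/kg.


h = hf + x * hfg
h = 697.46 + 0.10581 * 1415.2
h = 847.20 kJ/kg


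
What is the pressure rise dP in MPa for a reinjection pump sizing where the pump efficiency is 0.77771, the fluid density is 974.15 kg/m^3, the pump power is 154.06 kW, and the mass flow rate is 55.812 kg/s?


dP = P_pump * rho * eta / mdot
dP = 154.06 * 974.15 * 0.77771 / 55.812
dP = 2091.249 kPa
Convert: 2091.249 kPa * 0.001 = 2.0912 MPa
dP = 2.0912 MPa


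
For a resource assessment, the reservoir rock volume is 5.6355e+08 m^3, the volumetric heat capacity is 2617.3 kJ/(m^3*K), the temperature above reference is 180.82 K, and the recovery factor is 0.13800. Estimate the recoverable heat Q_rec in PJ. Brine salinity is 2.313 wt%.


Step 1: Q_s = Vr*rhoc*dT/1e12 = 5.6355e+08*2617.3*180.82/1e12 = 266.7058 PJ
Step 2: Q_rec = Q_s * RF = 266.7058 * 0.138 = 36.805 PJ
Q_rec = 36.805 PJ


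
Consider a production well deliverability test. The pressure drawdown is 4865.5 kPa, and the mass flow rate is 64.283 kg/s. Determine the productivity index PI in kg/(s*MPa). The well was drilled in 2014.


PI = mdot * 1000 / dP
PI = 64.283 * 1000 / 4865.5
PI = 13.212 kg/(s*MPa)


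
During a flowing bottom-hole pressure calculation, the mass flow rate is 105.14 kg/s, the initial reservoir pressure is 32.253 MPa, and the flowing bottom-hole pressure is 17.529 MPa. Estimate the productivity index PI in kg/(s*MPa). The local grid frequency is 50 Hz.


PI = mdot / (P_i - P_wf)
PI = 105.14 / (32.253 - 17.529)
PI = 7.1407 kg/(s*MPa)


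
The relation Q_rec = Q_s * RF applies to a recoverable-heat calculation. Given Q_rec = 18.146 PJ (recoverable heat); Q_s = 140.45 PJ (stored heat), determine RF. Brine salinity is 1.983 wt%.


RF = Q_rec / Q_s
RF = 18.146 / 140.45
RF = 0.12920


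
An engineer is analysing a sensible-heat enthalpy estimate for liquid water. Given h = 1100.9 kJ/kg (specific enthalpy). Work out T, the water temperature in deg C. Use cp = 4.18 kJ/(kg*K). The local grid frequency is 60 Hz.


T = h / cp
T = 1100.9 / 4.18
T = 263.37 deg C


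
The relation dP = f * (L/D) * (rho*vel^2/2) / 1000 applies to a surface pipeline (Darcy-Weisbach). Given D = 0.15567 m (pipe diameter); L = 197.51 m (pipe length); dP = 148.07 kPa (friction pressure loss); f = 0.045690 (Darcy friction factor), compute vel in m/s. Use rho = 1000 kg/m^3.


vel = sqrt(dP*1000*2*D / (f*L*rho))
vel = sqrt(148.07*1000*2*0.15567 / (0.045690*197.51*1000))
vel = 2.2602 m/s


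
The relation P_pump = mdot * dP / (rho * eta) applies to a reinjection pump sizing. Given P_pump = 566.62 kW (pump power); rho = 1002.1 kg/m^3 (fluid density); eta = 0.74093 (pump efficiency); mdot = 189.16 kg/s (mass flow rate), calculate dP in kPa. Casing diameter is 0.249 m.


dP = P_pump * rho * eta / mdot
dP = 566.62 * 1002.1 * 0.74093 / 189.16
dP = 2224.1 kPa


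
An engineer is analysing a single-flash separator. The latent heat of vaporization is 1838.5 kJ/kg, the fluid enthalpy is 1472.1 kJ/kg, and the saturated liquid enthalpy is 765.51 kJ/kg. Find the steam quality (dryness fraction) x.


x = (h - hf) / hfg
x = (1472.1 - 765.51) / 1838.5
x = 0.38433


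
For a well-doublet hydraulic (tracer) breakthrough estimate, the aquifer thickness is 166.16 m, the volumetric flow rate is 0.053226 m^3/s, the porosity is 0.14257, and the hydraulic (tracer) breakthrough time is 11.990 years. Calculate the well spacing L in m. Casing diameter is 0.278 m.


L = sqrt(t_bt*365.25*86400*3*Qv / (pi*hr*phi))
L = sqrt(11.990*365.25*86400*3*0.053226 / (pi*166.16*0.14257))
L = 901.01 m


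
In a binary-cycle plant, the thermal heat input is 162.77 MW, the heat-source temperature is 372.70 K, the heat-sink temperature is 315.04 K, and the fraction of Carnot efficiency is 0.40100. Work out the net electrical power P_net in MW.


Step 1: eta = (1 - Tc/Th)*f = (1 - 315.04/372.7)*0.401 = 0.06203826
Step 2: P_net = eta * Q_in = 0.06203826 * 162.77 = 10.098 MW
P_net = 10.098 MW


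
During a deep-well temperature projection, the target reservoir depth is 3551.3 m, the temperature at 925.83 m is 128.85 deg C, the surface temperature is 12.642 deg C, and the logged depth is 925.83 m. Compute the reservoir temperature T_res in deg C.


Step 1: grad = (T_d1 - T_surf)/d1 * 1000 = (128.85 - 12.642)/925.83 * 1000 = 125.5176 deg C/km
Step 2: T_res = T_surf + grad*d2/1000 = 12.642 + 125.5176*3551.3/1000 = 458.39 deg C
T_res = 458.39 deg C


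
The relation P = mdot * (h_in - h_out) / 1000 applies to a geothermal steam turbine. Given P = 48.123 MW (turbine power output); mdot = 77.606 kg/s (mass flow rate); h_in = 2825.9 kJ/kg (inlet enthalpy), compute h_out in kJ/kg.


h_out = h_in - P * 1000 / mdot
h_out = 2825.9 - 48.123 * 1000 / 77.606
h_out = 2205.8 kJ/kg


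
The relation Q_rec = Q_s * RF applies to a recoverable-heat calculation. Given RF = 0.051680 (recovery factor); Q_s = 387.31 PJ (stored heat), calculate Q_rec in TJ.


Q_rec = Q_s * RF
Q_rec = 387.31 * 0.051680
Q_rec = 20.01618 PJ
Convert: 20.01618 PJ * 1000.0 = 20016 TJ
Q_rec = 20016 TJ


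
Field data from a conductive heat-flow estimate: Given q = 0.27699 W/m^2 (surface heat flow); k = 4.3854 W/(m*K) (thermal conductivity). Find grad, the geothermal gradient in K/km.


grad = q * 1000 / k
grad = 0.27699 * 1000 / 4.3854
grad = 63.16186 deg C/km
Convert: 63.16186 deg C/km * 1.0 = 63.162 K/km
grad = 63.162 K/km


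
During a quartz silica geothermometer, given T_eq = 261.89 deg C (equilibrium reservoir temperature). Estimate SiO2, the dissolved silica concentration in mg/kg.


SiO2 = 10^(5.19 - 1309/(T_eq + 273.15))
SiO2 = 10^(5.19 - 1309/(261.89 + 273.15))
SiO2 = 553.93 mg/kg


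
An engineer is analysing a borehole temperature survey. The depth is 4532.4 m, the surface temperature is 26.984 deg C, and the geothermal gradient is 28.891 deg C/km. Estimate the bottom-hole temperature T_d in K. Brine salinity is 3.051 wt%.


T_d = T_surf + grad * d / 1000
T_d = 26.984 + 28.891 * 4532.4 / 1000
T_d = 157.9296 deg C
Convert to K: 157.9296 + 273.15 = 431.08 K
T_d = 431.08 K


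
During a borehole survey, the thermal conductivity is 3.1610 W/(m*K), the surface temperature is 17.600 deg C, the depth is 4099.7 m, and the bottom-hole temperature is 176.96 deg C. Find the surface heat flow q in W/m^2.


Step 1: grad = (T_d - T_surf)/d * 1000 = (176.96 - 17.6)/4099.7 * 1000 = 38.87114 deg C/km
Step 2: q = k * grad / 1000 = 3.161 * 38.87114 / 1000 = 0.12287 W/m^2
q = 0.12287 W/m^2


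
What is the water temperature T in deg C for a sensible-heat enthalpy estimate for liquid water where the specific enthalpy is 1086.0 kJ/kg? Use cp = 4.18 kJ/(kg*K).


T = h / cp
T = 1086.0 / 4.18
T = 259.81 deg C


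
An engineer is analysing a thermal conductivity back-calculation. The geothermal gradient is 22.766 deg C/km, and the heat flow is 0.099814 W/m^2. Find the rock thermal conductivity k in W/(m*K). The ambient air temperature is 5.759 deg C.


k = q / (grad / 1000)
k = 0.099814 / (22.766 / 1000)
k = 4.3843 W/(m*K)


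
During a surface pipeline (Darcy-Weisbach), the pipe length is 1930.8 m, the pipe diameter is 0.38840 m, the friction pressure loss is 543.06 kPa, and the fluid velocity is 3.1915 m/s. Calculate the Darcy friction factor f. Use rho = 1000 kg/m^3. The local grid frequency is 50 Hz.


f = dP*1000 / ((L/D)*(rho*vel^2/2))
f = 543.06*1000 / ((1930.8/0.38840)*(1000*3.1915^2/2))
f = 0.021450


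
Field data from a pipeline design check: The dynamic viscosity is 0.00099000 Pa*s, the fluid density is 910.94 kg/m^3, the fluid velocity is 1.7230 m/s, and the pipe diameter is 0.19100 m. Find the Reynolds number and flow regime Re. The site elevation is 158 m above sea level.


Step 1: Re = rho*vel*D/mu = 910.94*1.723*0.191/0.00099 = 3.0281e+05
Step 2: Re = 3.0281e+05 > 4000, so flow is turbulent.
Re = 3.0281e+05 (turbulent)


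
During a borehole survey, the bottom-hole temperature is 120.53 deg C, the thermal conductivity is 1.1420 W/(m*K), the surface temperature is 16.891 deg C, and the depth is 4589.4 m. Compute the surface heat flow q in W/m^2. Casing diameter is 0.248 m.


Step 1: grad = (T_d - T_surf)/d * 1000 = (120.53 - 16.891)/4589.4 * 1000 = 22.58225 deg C/km
Step 2: q = k * grad / 1000 = 1.142 * 22.58225 / 1000 = 0.025789 W/m^2
q = 0.025789 W/m^2


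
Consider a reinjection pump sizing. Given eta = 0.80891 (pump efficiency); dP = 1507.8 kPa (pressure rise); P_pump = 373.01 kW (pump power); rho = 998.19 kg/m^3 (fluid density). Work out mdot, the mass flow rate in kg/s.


mdot = P_pump * rho * eta / dP
mdot = 373.01 * 998.19 * 0.80891 / 1507.8
mdot = 199.75 kg/s


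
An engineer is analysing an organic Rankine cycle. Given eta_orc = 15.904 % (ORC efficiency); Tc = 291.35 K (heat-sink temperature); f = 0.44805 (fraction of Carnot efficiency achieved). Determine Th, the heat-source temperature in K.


Th = Tc / (1 - (eta_orc/100)/f)
Th = 291.35 / (1 - (15.904/100)/0.44805)
Th = 451.68 K


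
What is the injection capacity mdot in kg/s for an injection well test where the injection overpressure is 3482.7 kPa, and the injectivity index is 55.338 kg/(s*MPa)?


mdot = II * dP / 1000
mdot = 55.338 * 3482.7 / 1000
mdot = 192.73 kg/s


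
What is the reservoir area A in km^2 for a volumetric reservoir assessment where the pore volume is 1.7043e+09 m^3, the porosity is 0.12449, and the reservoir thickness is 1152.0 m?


A = Vp / (1e6 * hr * phi)
A = 1.7043e+09 / (1e6 * 1152.0 * 0.12449)
A = 11.884 km^2


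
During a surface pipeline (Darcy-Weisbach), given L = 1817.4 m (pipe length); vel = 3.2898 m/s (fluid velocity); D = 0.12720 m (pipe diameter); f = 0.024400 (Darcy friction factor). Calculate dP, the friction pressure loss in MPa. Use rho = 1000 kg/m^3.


dP = f * (L/D) * (rho*vel^2/2) / 1000
dP = 0.024400 * (1817.4/0.12720) * (1000*3.2898^2/2) / 1000
dP = 1886.524 kPa
Convert: 1886.524 kPa * 0.001 = 1.8865 MPa
dP = 1.8865 MPa


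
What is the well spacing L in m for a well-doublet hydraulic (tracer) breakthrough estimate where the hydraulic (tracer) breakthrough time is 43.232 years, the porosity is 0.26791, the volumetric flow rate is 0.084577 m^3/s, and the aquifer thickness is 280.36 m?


L = sqrt(t_bt*365.25*86400*3*Qv / (pi*hr*phi))
L = sqrt(43.232*365.25*86400*3*0.084577 / (pi*280.36*0.26791))
L = 1211.2 m


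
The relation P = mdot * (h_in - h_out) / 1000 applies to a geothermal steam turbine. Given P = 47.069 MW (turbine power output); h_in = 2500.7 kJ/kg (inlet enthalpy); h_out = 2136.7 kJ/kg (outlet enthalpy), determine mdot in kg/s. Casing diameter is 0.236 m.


mdot = P * 1000 / (h_in - h_out)
mdot = 47.069 * 1000 / (2500.7 - 2136.7)
mdot = 129.31 kg/s


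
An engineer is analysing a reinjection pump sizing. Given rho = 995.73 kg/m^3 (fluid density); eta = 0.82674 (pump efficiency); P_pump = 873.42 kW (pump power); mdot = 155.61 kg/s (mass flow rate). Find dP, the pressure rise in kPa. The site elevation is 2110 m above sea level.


dP = P_pump * rho * eta / mdot
dP = 873.42 * 995.73 * 0.82674 / 155.61
dP = 4620.6 kPa


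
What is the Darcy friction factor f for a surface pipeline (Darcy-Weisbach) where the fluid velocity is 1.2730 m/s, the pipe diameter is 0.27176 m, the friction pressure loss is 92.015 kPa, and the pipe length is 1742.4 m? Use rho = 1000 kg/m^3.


f = dP*1000 / ((L/D)*(rho*vel^2/2))
f = 92.015*1000 / ((1742.4/0.27176)*(1000*1.2730^2/2))
f = 0.017712


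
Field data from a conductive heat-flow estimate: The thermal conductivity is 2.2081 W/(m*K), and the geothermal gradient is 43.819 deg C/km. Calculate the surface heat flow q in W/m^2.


q = k * grad / 1000
q = 2.2081 * 43.819 / 1000
q = 0.096757 W/m^2


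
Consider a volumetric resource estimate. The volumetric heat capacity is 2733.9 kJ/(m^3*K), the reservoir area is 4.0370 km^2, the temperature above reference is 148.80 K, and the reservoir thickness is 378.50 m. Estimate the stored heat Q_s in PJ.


Step 1: Vr = A*1e6*hr = 4.037*1e6*378.5 = 1.528004e+09 m^3
Step 2: Q_s = Vr*rhoc*dT/1e12 = 1.528004e+09*2733.9*148.8/1e12 = 621.60 PJ
Q_s = 621.60 PJ


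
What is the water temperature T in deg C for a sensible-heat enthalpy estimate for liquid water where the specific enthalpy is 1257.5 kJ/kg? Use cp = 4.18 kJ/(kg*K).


T = h / cp
T = 1257.5 / 4.18
T = 300.84 deg C


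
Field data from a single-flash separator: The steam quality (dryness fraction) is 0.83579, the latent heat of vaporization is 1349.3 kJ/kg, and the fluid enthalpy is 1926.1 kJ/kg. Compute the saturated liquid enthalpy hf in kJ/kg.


hf = h - x * hfg
hf = 1926.1 - 0.83579 * 1349.3
hf = 798.37 kJ/kg


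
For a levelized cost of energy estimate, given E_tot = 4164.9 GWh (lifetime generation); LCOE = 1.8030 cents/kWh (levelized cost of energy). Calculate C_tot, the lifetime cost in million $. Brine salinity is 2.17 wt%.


C_tot = LCOE / 100 * E_tot
C_tot = 1.8030 / 100 * 4164.9
C_tot = 75.093 million $


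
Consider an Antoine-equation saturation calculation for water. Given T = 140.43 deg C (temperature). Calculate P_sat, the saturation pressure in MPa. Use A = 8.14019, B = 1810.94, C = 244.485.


P_sat = 10^(A - B/(C + T)) / 760 * 0.101325
P_sat = 10^(8.14019 - 1810.94/(244.485 + 140.43)) / 760 * 0.101325
P_sat = 0.36334 MPa


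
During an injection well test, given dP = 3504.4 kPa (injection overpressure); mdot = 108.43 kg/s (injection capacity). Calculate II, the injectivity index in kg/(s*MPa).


II = mdot * 1000 / dP
II = 108.43 * 1000 / 3504.4
II = 30.941 kg/(s*MPa)


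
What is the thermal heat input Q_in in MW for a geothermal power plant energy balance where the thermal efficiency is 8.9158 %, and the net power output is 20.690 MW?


Q_in = W_net / (eta / 100)
Q_in = 20.690 / (8.9158 / 100)
Q_in = 232.06 MW


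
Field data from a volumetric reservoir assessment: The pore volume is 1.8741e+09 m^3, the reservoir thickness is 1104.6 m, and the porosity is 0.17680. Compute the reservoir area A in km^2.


A = Vp / (1e6 * hr * phi)
A = 1.8741e+09 / (1e6 * 1104.6 * 0.17680)
A = 9.5963 km^2


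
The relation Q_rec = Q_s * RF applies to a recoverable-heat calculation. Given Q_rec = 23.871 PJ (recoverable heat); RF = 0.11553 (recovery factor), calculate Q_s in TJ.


Q_s = Q_rec / RF
Q_s = 23.871 / 0.11553
Q_s = 206.6217 PJ
Convert: 206.6217 PJ * 1000.0 = 2.0662e+05 TJ
Q_s = 2.0662e+05 TJ


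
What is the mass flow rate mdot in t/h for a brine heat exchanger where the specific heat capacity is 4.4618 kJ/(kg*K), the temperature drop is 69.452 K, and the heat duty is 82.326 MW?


mdot = Q * 1000 / (cp * dT)
mdot = 82.326 * 1000 / (4.4618 * 69.452)
mdot = 265.6698 kg/s
Convert: 265.6698 kg/s * 3.6 = 956.41 t/h
mdot = 956.41 t/h


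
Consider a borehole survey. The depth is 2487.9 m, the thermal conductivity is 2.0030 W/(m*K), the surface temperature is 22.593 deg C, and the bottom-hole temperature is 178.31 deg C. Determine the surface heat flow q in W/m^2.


Step 1: grad = (T_d - T_surf)/d * 1000 = (178.31 - 22.593)/2487.9 * 1000 = 62.58973 deg C/km
Step 2: q = k * grad / 1000 = 2.003 * 62.58973 / 1000 = 0.12537 W/m^2
q = 0.12537 W/m^2


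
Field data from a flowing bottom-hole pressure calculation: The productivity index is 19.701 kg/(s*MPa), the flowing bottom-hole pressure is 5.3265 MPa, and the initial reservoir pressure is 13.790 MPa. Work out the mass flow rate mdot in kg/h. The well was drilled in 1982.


mdot = (P_i - P_wf) * PI
mdot = (13.790 - 5.3265) * 19.701
mdot = 166.7394 kg/s
Convert: 166.7394 kg/s * 3600.0 = 6.0026e+05 kg/h
mdot = 6.0026e+05 kg/h


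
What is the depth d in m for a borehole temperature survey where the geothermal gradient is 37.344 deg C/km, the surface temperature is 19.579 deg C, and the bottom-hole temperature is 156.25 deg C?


d = (T_d - T_surf) / grad * 1000
d = (156.25 - 19.579) / 37.344 * 1000
d = 3659.8 m


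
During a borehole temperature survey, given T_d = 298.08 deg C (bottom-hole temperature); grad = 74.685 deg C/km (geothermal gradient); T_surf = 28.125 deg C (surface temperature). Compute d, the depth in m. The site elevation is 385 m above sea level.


d = (T_d - T_surf) / grad * 1000
d = (298.08 - 28.125) / 74.685 * 1000
d = 3614.6 m


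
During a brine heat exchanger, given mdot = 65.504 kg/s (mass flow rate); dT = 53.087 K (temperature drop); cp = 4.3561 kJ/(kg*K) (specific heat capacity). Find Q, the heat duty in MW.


Q = mdot * cp * dT / 1000
Q = 65.504 * 4.3561 * 53.087 / 1000
Q = 15.148 MW


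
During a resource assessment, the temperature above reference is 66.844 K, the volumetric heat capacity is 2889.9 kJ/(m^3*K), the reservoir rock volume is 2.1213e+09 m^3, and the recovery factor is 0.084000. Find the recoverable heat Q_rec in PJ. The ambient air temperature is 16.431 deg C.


Step 1: Q_s = Vr*rhoc*dT/1e12 = 2.1213e+09*2889.9*66.844/1e12 = 409.7768 PJ
Step 2: Q_rec = Q_s * RF = 409.7768 * 0.084 = 34.421 PJ
Q_rec = 34.421 PJ


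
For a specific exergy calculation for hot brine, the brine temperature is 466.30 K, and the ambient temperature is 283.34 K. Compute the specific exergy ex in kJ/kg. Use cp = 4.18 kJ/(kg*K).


ex = cp * ((T_b - T_0) - T_0 * ln(T_b/T_0))
ex = 4.18 * ((466.30 - 283.34) - 283.34 * ln(466.30/283.34))
ex = 174.75 kJ/kg


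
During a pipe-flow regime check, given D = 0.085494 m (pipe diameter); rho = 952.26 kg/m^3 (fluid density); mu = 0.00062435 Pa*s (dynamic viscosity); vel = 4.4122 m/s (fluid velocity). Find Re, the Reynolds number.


Re = rho * vel * D / mu
Re = 952.26 * 4.4122 * 0.085494 / 0.00062435
Re = 5.7533e+05


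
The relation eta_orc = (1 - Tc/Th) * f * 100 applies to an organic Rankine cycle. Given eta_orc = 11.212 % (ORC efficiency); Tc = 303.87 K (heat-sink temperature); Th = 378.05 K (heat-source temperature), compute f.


f = (eta_orc/100) / (1 - Tc/Th)
f = (11.212/100) / (1 - 303.87/378.05)
f = 0.57141


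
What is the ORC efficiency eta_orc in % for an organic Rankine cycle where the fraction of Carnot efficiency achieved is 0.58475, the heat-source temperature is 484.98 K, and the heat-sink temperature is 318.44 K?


eta_orc = (1 - Tc/Th) * f * 100
eta_orc = (1 - 318.44/484.98) * 0.58475 * 100
eta_orc = 20.080 %


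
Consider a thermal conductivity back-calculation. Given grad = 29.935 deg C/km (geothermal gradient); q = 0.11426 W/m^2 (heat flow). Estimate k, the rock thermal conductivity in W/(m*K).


k = q / (grad / 1000)
k = 0.11426 / (29.935 / 1000)
k = 3.8169 W/(m*K)


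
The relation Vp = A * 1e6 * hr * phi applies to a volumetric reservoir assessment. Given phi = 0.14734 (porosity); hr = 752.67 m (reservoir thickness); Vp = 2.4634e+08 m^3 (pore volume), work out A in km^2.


A = Vp / (1e6 * hr * phi)
A = 2.4634e+08 / (1e6 * 752.67 * 0.14734)
A = 2.2213 km^2


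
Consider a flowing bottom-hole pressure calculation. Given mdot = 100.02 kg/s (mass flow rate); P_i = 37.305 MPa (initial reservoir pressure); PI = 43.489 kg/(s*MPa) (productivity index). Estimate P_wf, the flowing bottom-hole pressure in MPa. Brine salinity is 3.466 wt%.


P_wf = P_i - mdot / PI
P_wf = 37.305 - 100.02 / 43.489
P_wf = 35.005 MPa


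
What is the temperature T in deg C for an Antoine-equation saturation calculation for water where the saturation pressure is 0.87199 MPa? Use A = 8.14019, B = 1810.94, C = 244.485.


T = B / (A - log10(P_sat * 760 / 0.101325)) - C
T = 1810.94 / (8.14019 - log10(0.87199 * 760 / 0.101325)) - 244.485
T = 174.27 deg C


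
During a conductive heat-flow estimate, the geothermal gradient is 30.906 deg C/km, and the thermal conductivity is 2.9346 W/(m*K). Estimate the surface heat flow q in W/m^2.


q = k * grad / 1000
q = 2.9346 * 30.906 / 1000
q = 0.090697 W/m^2


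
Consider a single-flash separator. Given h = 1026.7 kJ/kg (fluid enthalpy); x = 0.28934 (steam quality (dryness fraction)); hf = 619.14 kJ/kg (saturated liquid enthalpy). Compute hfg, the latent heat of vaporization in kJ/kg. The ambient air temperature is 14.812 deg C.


hfg = (h - hf) / x
hfg = (1026.7 - 619.14) / 0.28934
hfg = 1408.6 kJ/kg


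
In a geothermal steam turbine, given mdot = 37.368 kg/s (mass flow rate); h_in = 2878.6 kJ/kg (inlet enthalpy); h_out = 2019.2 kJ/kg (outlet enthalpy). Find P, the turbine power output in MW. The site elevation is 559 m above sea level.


P = mdot * (h_in - h_out) / 1000
P = 37.368 * (2878.6 - 2019.2) / 1000
P = 32.114 MW


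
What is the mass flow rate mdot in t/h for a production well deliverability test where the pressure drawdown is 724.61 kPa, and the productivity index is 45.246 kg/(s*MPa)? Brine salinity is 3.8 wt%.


mdot = PI * dP / 1000
mdot = 45.246 * 724.61 / 1000
mdot = 32.78570 kg/s
Convert: 32.78570 kg/s * 3.6 = 118.03 t/h
mdot = 118.03 t/h


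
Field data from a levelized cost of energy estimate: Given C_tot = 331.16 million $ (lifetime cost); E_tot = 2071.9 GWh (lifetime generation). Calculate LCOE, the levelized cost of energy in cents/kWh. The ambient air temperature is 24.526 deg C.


LCOE = C_tot / E_tot * 100
LCOE = 331.16 / 2071.9 * 100
LCOE = 15.983 cents/kWh


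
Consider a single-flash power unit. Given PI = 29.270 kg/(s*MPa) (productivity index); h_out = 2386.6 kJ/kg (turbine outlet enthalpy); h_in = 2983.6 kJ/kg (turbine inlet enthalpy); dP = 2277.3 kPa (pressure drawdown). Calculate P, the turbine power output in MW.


Step 1: mdot = PI * dP / 1000 = 29.27 * 2277.3 / 1000 = 66.65657 kg/s
Step 2: P = mdot*(h_in - h_out)/1000 = 66.65657*(2983.6 - 2386.6)/1000 = 39.794 MW
P = 39.794 MW


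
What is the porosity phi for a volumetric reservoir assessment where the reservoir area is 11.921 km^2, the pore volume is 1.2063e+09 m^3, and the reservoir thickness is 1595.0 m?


phi = Vp / (A * 1e6 * hr)
phi = 1.2063e+09 / (11.921 * 1e6 * 1595.0)
phi = 0.063443


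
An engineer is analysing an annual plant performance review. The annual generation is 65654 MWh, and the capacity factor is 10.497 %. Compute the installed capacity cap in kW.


cap = E_a / (CF/100 * 8760)
cap = 65654 / (10.497/100 * 8760)
cap = 71.39896 MW
Convert: 71.39896 MW * 1000.0 = 71399 kW
cap = 71399 kW


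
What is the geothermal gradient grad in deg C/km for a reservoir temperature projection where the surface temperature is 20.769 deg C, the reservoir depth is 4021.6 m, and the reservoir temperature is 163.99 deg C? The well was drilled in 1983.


grad = (T_res - T_surf) / d * 1000
grad = (163.99 - 20.769) / 4021.6 * 1000
grad = 35.613 deg C/km


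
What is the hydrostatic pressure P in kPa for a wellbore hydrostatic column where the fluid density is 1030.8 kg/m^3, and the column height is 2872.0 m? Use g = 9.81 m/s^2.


P = rho * g * h / 1e6
P = 1030.8 * 9.81 * 2872.0 / 1e6
P = 29.04209 MPa
Convert: 29.04209 MPa * 1000.0 = 29042 kPa
P = 29042 kPa


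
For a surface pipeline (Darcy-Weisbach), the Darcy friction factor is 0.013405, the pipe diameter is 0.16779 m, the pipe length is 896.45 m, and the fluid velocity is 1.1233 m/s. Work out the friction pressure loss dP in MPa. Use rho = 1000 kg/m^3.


dP = f * (L/D) * (rho*vel^2/2) / 1000
dP = 0.013405 * (896.45/0.16779) * (1000*1.1233^2/2) / 1000
dP = 45.18438 kPa
Convert: 45.18438 kPa * 0.001 = 0.045184 MPa
dP = 0.045184 MPa


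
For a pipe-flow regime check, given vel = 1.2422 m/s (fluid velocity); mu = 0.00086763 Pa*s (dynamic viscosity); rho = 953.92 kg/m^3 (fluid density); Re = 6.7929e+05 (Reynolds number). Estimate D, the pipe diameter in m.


D = Re * mu / (rho * vel)
D = 6.7929e+05 * 0.00086763 / (953.92 * 1.2422)
D = 0.49738 m


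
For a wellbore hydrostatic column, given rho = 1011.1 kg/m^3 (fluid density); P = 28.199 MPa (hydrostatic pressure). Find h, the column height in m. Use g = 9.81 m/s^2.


h = P * 1e6 / (g * rho)
h = 28.199 * 1e6 / (9.81 * 1011.1)
h = 2843.0 m


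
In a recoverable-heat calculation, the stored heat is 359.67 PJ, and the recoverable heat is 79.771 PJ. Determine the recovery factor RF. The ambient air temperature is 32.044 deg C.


RF = Q_rec / Q_s
RF = 79.771 / 359.67
RF = 0.22179


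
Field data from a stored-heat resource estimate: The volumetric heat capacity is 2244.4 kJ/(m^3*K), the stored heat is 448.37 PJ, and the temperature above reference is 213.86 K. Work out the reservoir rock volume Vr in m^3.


Vr = Q_s * 1e12 / (rhoc * dT)
Vr = 448.37 * 1e12 / (2244.4 * 213.86)
Vr = 9.3413e+08 m^3


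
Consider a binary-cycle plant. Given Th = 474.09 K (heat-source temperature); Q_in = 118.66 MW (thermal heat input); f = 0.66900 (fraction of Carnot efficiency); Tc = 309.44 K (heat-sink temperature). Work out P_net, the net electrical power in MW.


Step 1: eta = (1 - Tc/Th)*f = (1 - 309.44/474.09)*0.669 = 0.2323416
Step 2: P_net = eta * Q_in = 0.2323416 * 118.66 = 27.570 MW
P_net = 27.570 MW


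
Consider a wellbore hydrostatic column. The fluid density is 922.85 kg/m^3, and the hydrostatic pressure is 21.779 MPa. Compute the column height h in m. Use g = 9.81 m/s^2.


h = P * 1e6 / (g * rho)
h = 21.779 * 1e6 / (9.81 * 922.85)
h = 2405.7 m


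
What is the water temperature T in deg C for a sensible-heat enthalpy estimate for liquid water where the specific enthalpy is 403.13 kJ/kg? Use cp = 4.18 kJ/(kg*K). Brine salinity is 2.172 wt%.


T = h / cp
T = 403.13 / 4.18
T = 96.443 deg C


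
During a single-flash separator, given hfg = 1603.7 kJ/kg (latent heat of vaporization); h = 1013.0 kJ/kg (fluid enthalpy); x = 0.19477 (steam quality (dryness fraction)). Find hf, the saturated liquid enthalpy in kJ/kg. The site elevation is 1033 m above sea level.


hf = h - x * hfg
hf = 1013.0 - 0.19477 * 1603.7
hf = 700.65 kJ/kg


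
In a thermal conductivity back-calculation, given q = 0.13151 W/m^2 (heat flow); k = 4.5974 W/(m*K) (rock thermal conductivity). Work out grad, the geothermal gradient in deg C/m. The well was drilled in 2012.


grad = q / k * 1000
grad = 0.13151 / 4.5974 * 1000
grad = 28.60530 deg C/km
Convert: 28.60530 deg C/km * 0.001 = 0.028605 deg C/m
grad = 0.028605 deg C/m


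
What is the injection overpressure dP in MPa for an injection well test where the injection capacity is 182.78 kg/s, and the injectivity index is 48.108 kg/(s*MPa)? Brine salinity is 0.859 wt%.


dP = mdot * 1000 / II
dP = 182.78 * 1000 / 48.108
dP = 3799.368 kPa
Convert: 3799.368 kPa * 0.001 = 3.7994 MPa
dP = 3.7994 MPa


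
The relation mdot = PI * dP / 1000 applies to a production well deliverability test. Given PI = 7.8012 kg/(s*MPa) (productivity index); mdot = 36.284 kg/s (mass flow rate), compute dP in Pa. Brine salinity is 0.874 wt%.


dP = mdot * 1000 / PI
dP = 36.284 * 1000 / 7.8012
dP = 4651.079 kPa
Convert: 4651.079 kPa * 1000.0 = 4.6511e+06 Pa
dP = 4.6511e+06 Pa


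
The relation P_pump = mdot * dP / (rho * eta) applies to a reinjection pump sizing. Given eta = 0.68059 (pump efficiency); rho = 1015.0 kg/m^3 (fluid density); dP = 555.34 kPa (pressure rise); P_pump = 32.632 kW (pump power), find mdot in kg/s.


mdot = P_pump * rho * eta / dP
mdot = 32.632 * 1015.0 * 0.68059 / 555.34
mdot = 40.592 kg/s


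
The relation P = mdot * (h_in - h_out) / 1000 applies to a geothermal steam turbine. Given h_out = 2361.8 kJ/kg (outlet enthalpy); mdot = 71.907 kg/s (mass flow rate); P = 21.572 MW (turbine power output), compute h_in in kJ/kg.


h_in = h_out + P * 1000 / mdot
h_in = 2361.8 + 21.572 * 1000 / 71.907
h_in = 2661.8 kJ/kg


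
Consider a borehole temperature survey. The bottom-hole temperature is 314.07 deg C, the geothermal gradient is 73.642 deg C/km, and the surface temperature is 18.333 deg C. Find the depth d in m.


d = (T_d - T_surf) / grad * 1000
d = (314.07 - 18.333) / 73.642 * 1000
d = 4015.9 m


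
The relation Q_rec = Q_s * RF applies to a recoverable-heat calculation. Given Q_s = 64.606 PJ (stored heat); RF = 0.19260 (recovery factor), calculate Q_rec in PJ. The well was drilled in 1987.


Q_rec = Q_s * RF
Q_rec = 64.606 * 0.19260
Q_rec = 12.443 PJ


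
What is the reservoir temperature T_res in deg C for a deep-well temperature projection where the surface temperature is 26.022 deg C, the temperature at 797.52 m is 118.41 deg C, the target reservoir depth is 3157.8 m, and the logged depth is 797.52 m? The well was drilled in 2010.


Step 1: grad = (T_d1 - T_surf)/d1 * 1000 = (118.41 - 26.022)/797.52 * 1000 = 115.8441 deg C/km
Step 2: T_res = T_surf + grad*d2/1000 = 26.022 + 115.8441*3157.8/1000 = 391.83 deg C
T_res = 391.83 deg C


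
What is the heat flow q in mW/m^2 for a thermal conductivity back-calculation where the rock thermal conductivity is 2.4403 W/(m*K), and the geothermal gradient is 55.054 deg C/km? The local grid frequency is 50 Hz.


q = k * grad / 1000
q = 2.4403 * 55.054 / 1000
q = 0.1343483 W/m^2
Convert: 0.1343483 W/m^2 * 1000.0 = 134.35 mW/m^2
q = 134.35 mW/m^2


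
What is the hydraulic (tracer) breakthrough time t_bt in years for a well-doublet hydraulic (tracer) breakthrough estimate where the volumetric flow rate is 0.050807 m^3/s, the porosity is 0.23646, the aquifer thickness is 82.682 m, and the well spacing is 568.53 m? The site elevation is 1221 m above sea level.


t_bt = pi * hr * phi * L^2 / (3 * Qv) / (365.25*86400)
t_bt = pi * 82.682 * 0.23646 * 568.53^2 / (3 * 0.050807) / (365.25*86400)
t_bt = 4.1274 years


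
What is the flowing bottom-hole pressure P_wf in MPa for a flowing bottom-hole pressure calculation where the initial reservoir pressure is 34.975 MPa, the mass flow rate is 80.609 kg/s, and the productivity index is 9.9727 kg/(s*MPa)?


P_wf = P_i - mdot / PI
P_wf = 34.975 - 80.609 / 9.9727
P_wf = 26.892 MPa


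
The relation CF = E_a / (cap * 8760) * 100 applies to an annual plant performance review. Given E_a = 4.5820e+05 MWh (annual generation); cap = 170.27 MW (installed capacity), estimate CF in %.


CF = E_a / (cap * 8760) * 100
CF = 4.5820e+05 / (170.27 * 8760) * 100
CF = 30.719 %


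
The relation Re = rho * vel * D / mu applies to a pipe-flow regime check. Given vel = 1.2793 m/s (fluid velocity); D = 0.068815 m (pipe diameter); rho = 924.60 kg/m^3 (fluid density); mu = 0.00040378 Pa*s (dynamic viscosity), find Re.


Re = rho * vel * D / mu
Re = 924.60 * 1.2793 * 0.068815 / 0.00040378
Re = 2.0159e+05


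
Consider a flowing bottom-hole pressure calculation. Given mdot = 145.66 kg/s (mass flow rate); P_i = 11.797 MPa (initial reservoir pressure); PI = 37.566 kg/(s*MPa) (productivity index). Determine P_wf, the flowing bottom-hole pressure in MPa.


P_wf = P_i - mdot / PI
P_wf = 11.797 - 145.66 / 37.566
P_wf = 7.9196 MPa


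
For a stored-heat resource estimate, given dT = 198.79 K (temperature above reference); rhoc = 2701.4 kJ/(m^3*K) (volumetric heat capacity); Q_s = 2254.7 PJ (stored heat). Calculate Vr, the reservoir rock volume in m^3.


Vr = Q_s * 1e12 / (rhoc * dT)
Vr = 2254.7 * 1e12 / (2701.4 * 198.79)
Vr = 4.1986e+09 m^3


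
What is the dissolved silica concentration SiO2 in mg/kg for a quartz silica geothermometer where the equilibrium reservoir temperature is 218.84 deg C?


SiO2 = 10^(5.19 - 1309/(T_eq + 273.15))
SiO2 = 10^(5.19 - 1309/(218.84 + 273.15))
SiO2 = 338.36 mg/kg


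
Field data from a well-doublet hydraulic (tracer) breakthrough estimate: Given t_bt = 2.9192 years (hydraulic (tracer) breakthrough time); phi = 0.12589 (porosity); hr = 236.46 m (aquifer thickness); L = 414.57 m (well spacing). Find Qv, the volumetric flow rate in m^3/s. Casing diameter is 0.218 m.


Qv = pi*hr*phi*L^2 / (3*t_bt*365.25*86400)
Qv = pi*236.46*0.12589*414.57^2 / (3*2.9192*365.25*86400)
Qv = 0.058157 m^3/s


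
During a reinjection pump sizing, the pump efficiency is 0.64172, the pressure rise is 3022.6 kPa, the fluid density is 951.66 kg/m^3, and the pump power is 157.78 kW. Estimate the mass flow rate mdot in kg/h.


mdot = P_pump * rho * eta / dP
mdot = 157.78 * 951.66 * 0.64172 / 3022.6
mdot = 31.87856 kg/s
Convert: 31.87856 kg/s * 3600.0 = 1.1476e+05 kg/h
mdot = 1.1476e+05 kg/h


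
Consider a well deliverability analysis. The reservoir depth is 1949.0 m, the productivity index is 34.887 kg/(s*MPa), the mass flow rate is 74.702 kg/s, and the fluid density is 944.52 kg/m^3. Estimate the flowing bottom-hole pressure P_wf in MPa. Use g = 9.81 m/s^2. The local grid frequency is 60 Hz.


Step 1: P_i = rho*g*h/1e6 = 944.52*9.81*1949.0/1e6 = 18.05893 MPa
Step 2: P_wf = P_i - mdot/PI = 18.05893 - 74.702/34.887 = 15.918 MPa
P_wf = 15.918 MPa


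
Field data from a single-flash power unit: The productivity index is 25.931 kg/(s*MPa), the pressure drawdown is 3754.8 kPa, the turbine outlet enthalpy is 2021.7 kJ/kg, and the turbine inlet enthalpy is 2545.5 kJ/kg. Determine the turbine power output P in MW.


Step 1: mdot = PI * dP / 1000 = 25.931 * 3754.8 / 1000 = 97.36572 kg/s
Step 2: P = mdot*(h_in - h_out)/1000 = 97.36572*(2545.5 - 2021.7)/1000 = 51.000 MW
P = 51.000 MW


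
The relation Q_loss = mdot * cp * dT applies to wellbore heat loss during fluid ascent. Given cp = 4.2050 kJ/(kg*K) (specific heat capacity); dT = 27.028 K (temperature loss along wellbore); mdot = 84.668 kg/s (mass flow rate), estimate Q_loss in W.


Q_loss = mdot * cp * dT
Q_loss = 84.668 * 4.2050 * 27.028
Q_loss = 9622.750 kW
Convert: 9622.750 kW * 1000.0 = 9.6228e+06 W
Q_loss = 9.6228e+06 W


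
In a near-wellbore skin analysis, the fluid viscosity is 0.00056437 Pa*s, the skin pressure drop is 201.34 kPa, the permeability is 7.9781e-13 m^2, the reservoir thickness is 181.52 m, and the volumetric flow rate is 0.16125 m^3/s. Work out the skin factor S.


S = dP_s * 1000 * 2*pi*k*hr / (q*mu)
S = 201.34 * 1000 * 2*pi*7.9781e-13*181.52 / (0.16125*0.00056437)
S = 2.0131


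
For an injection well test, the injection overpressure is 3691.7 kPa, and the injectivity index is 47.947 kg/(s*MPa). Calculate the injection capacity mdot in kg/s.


mdot = II * dP / 1000
mdot = 47.947 * 3691.7 / 1000
mdot = 177.01 kg/s


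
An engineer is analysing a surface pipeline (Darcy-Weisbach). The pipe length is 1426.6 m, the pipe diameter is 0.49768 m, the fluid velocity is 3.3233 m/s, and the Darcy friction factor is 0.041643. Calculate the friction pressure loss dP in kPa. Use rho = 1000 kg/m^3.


dP = f * (L/D) * (rho*vel^2/2) / 1000
dP = 0.041643 * (1426.6/0.49768) * (1000*3.3233^2/2) / 1000
dP = 659.18 kPa


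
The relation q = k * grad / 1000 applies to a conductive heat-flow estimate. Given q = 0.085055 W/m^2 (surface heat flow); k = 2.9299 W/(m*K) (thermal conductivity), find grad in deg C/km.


grad = q * 1000 / k
grad = 0.085055 * 1000 / 2.9299
grad = 29.030 deg C/km


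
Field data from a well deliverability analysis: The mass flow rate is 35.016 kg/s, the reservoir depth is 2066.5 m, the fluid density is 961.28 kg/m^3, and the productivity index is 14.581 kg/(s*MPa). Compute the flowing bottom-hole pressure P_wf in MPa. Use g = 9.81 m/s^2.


Step 1: P_i = rho*g*h/1e6 = 961.28*9.81*2066.5/1e6 = 19.48742 MPa
Step 2: P_wf = P_i - mdot/PI = 19.48742 - 35.016/14.581 = 17.086 MPa
P_wf = 17.086 MPa


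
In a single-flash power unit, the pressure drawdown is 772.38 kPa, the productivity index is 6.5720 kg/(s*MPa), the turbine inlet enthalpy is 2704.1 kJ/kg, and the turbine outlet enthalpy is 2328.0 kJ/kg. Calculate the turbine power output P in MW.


Step 1: mdot = PI * dP / 1000 = 6.572 * 772.38 / 1000 = 5.076081 kg/s
Step 2: P = mdot*(h_in - h_out)/1000 = 5.076081*(2704.1 - 2328.0)/1000 = 1.9091 MW
P = 1.9091 MW
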